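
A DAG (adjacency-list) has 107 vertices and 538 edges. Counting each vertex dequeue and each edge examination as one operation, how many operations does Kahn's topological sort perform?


V = 107 (vertex processing)
E = 538 (edge processing)
V + E = 107 + 538 = 645


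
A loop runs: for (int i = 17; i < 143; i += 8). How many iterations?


Loop starts at i = 17, increments by 8, stops when i >= 143.
Number of iterations = ceil((143 - 17) / 8)
= ceil(126 / 8)
= 16


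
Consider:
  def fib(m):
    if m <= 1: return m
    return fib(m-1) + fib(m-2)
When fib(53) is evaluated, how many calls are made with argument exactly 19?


Let N(m) = number of times fib(m) is called while evaluating fib(53).
N(53) = 1 (the initial call).
N(52) = 1 (only fib(53) calls it).
For 1 <= m <= 51: fib(m) is called by fib(m+1) and fib(m+2), so
  N(m) = N(m+1) + N(m+2).
fib(0) is called only by fib(2), so N(0) = N(2).
Walk down from m=53:
  N(53)=1, N(52)=1, N(51)=2, N(50)=3, N(49)=5, N(48)=8, N(47)=13, N(46)=21, N(45)=34, N(44)=55, N(43)=89, N(42)=144, N(41)=233, N(40)=377, N(39)=610, N(38)=987, N(37)=1597, N(36)=2584, N(35)=4181, N(34)=6765, N(33)=10946, N(32)=17711, N(31)=28657, N(30)=46368, N(29)=75025, N(28)=121393, N(27)=196418, N(26)=317811, N(25)=514229, N(24)=832040, N(23)=1346269, N(22)=2178309, N(21)=3524578, N(20)=5702887, N(19)=9227465
N(19) = 9227465


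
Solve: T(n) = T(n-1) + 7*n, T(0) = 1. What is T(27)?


Expanding the recurrence:
T(27) = T(26) + 7*27
       = T(25) + 7*26 + 7*27
       ...
       = T(0) + 7*(1 + 2 + ... + 27)
       = 1 + 7 * 27*28/2
       = 1 + 7 * 378
       = 1 + 2646 = 2647


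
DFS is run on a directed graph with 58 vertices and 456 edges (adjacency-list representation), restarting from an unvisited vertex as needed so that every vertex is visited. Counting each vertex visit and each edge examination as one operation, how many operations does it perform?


A full DFS traversal processes each vertex exactly once (push/pop on stack).
Each directed edge is examined once.
V = 58, E = 456
V + E = 514


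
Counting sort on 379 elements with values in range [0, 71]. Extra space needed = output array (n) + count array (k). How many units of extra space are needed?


Output array size: 379 (to store sorted result)
Count array size: 72 (one slot per possible value, range 0 to 71)
Total extra space = 379 + 72 = 451


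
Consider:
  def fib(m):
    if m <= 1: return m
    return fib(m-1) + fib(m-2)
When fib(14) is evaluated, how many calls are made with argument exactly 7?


Let N(m) = number of times fib(m) is called while evaluating fib(14).
N(14) = 1 (the initial call).
N(13) = 1 (only fib(14) calls it).
For 1 <= m <= 12: fib(m) is called by fib(m+1) and fib(m+2), so
  N(m) = N(m+1) + N(m+2).
fib(0) is called only by fib(2), so N(0) = N(2).
Walk down from m=14:
  N(14)=1, N(13)=1, N(12)=2, N(11)=3, N(10)=5, N(9)=8, N(8)=13, N(7)=21
N(7) = 21


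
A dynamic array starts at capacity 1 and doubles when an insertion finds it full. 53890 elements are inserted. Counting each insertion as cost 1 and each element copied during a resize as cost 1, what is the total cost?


n = 53890
Insertion costs: 53890
Resizes copy 1, 2, 4, ... up to the largest power of 2 that is <= n-1 = 53889, i.e. 32768.
Copy costs = 1 + 2 + 4 + 8 + 16 + 32 + 64 + 128 + 256 + 512 + 1024 + 2048 + 4096 + 8192 + 16384 + 32768 = 65535
Total = 53890 + 65535 = 119425


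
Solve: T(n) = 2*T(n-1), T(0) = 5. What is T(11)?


Unrolling:
T(11) = 2*T(10) = 2^2*T(9) = ... = 2^11*T(0)
= 2^11 * 5
= 2048 * 5 = 10240


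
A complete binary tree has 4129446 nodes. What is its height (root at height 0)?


In a complete binary tree, level k holds nodes 2^k .. 2^(k+1)-1 (1-indexed).
Height = floor(log2(n)) = floor(log2(4129446)) = 21
Check: 2^21 = 2097152 <= 4129446 < 4194304 = 2^22


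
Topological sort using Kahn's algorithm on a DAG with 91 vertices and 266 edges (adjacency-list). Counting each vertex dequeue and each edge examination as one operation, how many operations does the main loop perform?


Kahn's algorithm:
  1. Compute in-degrees: O(V + E)
  2. Process queue: each vertex dequeued once (O(V))
     each edge examined once (O(E))
Total = V + E = 91 + 266 = 357


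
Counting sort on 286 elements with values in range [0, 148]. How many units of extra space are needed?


Output array size: 286 (to store sorted result)
Count array size: 149 (one slot per possible value, range 0 to 148)
Total extra space = 286 + 149 = 435


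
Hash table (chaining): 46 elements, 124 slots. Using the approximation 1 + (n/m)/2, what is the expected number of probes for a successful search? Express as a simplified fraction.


Computing expected probes:
alpha = 46/124
= 1 + alpha/2
= 1 + 46/(2*124)
= (2*124 + 46) / (2*124)
= 294/248 = 147/124


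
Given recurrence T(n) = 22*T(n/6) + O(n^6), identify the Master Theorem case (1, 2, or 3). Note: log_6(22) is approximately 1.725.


Master Theorem parameters: a=22, b=6, c=6
log_b(a) = 1.725
Compare b^c with a: 6^6 = 46656 > 22, so c > log_b(a).
Comparing c=6 vs log_b(a)=1.725:
6 > 1.725 => Case 3
Result: T(n) = O(n^6)
Master Theorem case = 3


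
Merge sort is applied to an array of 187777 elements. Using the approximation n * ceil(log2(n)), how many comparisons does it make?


Merge sort divides the array into halves recursively.
Number of levels = ceil(log2(187777)) = 18
At each level, approximately n = 187777 comparisons are needed for merging.
Total comparisons ~ n * ceil(log2(n)) = 187777 * 18 = 3379986


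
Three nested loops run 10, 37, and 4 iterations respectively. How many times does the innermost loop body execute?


Loop 1 (outermost): 10 iterations
Loop 2 (middle): 37 iterations per outer
Loop 3 (innermost): 4 iterations per middle
Total = 10 * 37 * 4 = 1480


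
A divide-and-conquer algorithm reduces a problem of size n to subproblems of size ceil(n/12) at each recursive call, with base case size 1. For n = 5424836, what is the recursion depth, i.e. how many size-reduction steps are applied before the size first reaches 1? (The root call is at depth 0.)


Each step divides the size by 12 (rounding up); after k steps the size is ceil(n/12^k), which equals 1 exactly when 12^k >= n.
So the depth is the smallest k with 12^k >= 5424836, i.e. ceil(log_12(5424836)).
12^6 = 2985984 < 5424836 <= 35831808 = 12^7
Recursion depth = 7


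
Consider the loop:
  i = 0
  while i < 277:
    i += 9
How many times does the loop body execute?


Starting at i = 0, each iteration adds 9.
Iterations until i >= 277:
  Iteration 1: i = 0 -> i = 9
  Iteration 2: i = 9 -> i = 18
  Iteration 3: i = 18 -> i = 27
  Iteration 4: i = 27 -> i = 36
  Iteration 5: i = 36 -> i = 45
  Iteration 6: i = 45 -> i = 54
  Iteration 7: i = 54 -> i = 63
  Iteration 8: i = 63 -> i = 72
  ... continuing ...
Total iterations = ceil(277/9) = 31


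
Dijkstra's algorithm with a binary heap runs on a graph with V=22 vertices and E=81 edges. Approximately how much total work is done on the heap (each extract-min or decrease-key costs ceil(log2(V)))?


Dijkstra with a binary heap: each vertex is extracted once, each edge may relax once.
Each heap operation costs O(log V).
V + E = 22 + 81 = 103
ceil(log2(22)) = 5 (since 2^4 = 16 < 22 <= 32 = 2^5)
Total heap work = (V+E) * ceil(log2(V)) = 103 * 5 = 515


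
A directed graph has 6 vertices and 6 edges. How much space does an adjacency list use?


Adjacency list: one list head per vertex + one entry per edge
Vertex heads: 6
Edge entries: 6
Total = 6 + 6 = 12


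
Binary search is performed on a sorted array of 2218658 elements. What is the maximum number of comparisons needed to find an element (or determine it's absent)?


Binary search halves the search space each comparison:
  Step 1: search space = 2218658 -> 1109329
  Step 2: search space = 1109329 -> 554664
  Step 3: search space = 554664 -> 277332
  Step 4: search space = 277332 -> 138666
  Step 5: search space = 138666 -> 69333
  Step 6: search space = 69333 -> 34666
  Step 7: search space = 34666 -> 17333
  Step 8: search space = 17333 -> 8666
  Step 9: search space = 8666 -> 4333
  Step 10: search space = 4333 -> 2166
  Step 11: search space = 2166 -> 1083
  Step 12: search space = 1083 -> 541
  Step 13: search space = 541 -> 270
  Step 14: search space = 270 -> 135
  Step 15: search space = 135 -> 67
  Step 16: search space = 67 -> 33
  Step 17: search space = 33 -> 16
  Step 18: search space = 16 -> 8
  Step 19: search space = 8 -> 4
  Step 20: search space = 4 -> 2
  Step 21: search space = 2 -> 1
  Step 22: search space = 1 (final check)
Maximum comparisons = floor(log2(2218658)) + 1 = 21 + 1 = 22


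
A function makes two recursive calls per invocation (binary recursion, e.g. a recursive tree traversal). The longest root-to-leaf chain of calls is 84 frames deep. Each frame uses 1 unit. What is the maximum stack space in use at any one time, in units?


Binary recursion: the two calls run one after the other, so only one root-to-leaf chain of frames is on the stack at a time.
Maximum depth (longest chain) = 84 frames
Each frame = 1 unit
Max stack space = 84 * 1 = 84


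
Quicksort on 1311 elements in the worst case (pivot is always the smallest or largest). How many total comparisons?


In the worst case, each partition step picks the worst pivot:
  Partition 1: 1310 comparisons (n-1 elements to compare)
  Partition 2: 1309 comparisons
  Partition 3: 1308 comparisons
  Partition 4: 1307 comparisons
  Partition 5: 1306 comparisons
  ...
  Last partition: 0 comparisons
Total = (n-1) + (n-2) + ... + 1 + 0 = n*(n-1)/2
= 1311*1310/2 = 858705


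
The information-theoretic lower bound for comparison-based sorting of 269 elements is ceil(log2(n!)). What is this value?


A binary decision tree of height h has at most 2^h leaves and needs at least n! of them, so h >= ceil(log2(n!)).
269! is far too large to multiply out, so use Stirling's series:
  ln(n!) ~ n ln n - n + (1/2) ln(2 pi n) + 1/(12n)  (error below 1/(360 n^3), negligible here)
  ln(269) = 5.5947114
  n ln n = 269 * 5.5947114 = 1504.9774
  (1/2) ln(2 pi * 269) = (1/2) ln(1690.1768) = 3.7163
  1/(12*269) = 0.0003
  ln(269!) ~ 1504.9774 - 269 + 3.7163 + 0.0003 = 1239.6940
Convert to base 2: log2(269!) = 1239.6940 / ln 2 = 1239.6940 / 0.69314718 = 1788.5004
ceil(1788.5004) = 1789


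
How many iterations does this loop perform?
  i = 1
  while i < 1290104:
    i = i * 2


The loop variable doubles each iteration:
i = 1 -> 2 -> 4 -> 8 -> 16 -> 32 -> 64 -> 128 -> 256 -> 512 -> 1024 -> 2048 -> 4096 -> 8192 -> 16384 -> 32768 -> 65536 -> 131072 -> 262144 -> 524288 -> 1048576 -> 2097152 (stop, 2097152 >= 1290104)
Number of doublings = ceil(log2(1290104)) = 21


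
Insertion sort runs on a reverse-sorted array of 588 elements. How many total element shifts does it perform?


Sum of shifts = 1 + 2 + 3 + ... + 587
= 588 * 587 / 2
= 345156 / 2
= 172578


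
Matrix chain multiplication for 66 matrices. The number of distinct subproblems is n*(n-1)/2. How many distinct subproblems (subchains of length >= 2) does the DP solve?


Subproblems are indexed by (i, j) where i < j.
Number of such pairs = n*(n-1)/2
= 66 * 65 / 2
= 2145


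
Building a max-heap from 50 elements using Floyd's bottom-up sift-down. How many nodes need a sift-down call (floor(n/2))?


In a heap of 50 elements (0-indexed array):
  Last element index: 49
  Parent of last element: floor((49 - 1) / 2) = 24
  Internal nodes: indices 0 to 24
  Count = floor(50/2) = 25


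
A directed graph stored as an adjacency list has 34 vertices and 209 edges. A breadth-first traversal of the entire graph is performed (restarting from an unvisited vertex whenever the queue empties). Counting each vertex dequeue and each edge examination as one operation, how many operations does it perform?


A full BFS traversal dequeues each vertex once and examines each edge once.
Vertex visits: 34
Edge visits: 209
V + E = 34 + 209 = 243


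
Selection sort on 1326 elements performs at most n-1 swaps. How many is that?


Each of the 1325 passes places one element in its final position.
Pass 1: swap minimum into position 0
Pass 2: swap minimum of remaining into position 1
...
Pass 1325: last two elements, one swap
Maximum swaps = 1326 - 1 = 1325


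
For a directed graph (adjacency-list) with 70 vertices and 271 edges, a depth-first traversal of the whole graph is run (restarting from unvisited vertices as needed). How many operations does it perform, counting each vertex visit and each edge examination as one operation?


A full DFS traversal visits each vertex once and examines each edge once.
V = 70
E = 271
Sum = 70 + 271 = 341


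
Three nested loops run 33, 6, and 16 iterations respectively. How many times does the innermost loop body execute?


Loop 1 (outermost): 33 iterations
Loop 2 (middle): 6 iterations per outer
Loop 3 (innermost): 16 iterations per middle
Total = 33 * 6 * 16 = 3168


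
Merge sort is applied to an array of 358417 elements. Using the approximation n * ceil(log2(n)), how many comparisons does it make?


Merge sort divides the array into halves recursively.
Number of levels = ceil(log2(358417)) = 19
At each level, approximately n = 358417 comparisons are needed for merging.
Total comparisons ~ n * ceil(log2(n)) = 358417 * 19 = 6809923


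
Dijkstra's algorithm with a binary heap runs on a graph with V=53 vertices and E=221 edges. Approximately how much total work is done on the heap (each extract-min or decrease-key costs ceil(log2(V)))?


Dijkstra with a binary heap: each vertex is extracted once, each edge may relax once.
Each heap operation costs O(log V).
V + E = 53 + 221 = 274
ceil(log2(53)) = 6 (since 2^5 = 32 < 53 <= 64 = 2^6)
Total heap work = (V+E) * ceil(log2(V)) = 274 * 6 = 1644


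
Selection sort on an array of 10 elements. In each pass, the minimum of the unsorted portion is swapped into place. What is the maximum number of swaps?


Selection sort performs one swap per pass:
  Pass 1: find min in positions 0 to 9, swap with position 0
  Pass 2: find min in positions 1 to 9, swap with position 1
  Pass 3: find min in positions 2 to 9, swap with position 2
  Pass 4: find min in positions 3 to 9, swap with position 3
  Pass 5: find min in positions 4 to 9, swap with position 4
  ... (4 more passes)
Total passes (and swaps) = n - 1 = 10 - 1 = 9


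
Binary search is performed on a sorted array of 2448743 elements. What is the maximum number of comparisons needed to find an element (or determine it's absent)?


Binary search halves the search space each comparison:
  Step 1: search space = 2448743 -> 1224371
  Step 2: search space = 1224371 -> 612185
  Step 3: search space = 612185 -> 306092
  Step 4: search space = 306092 -> 153046
  Step 5: search space = 153046 -> 76523
  Step 6: search space = 76523 -> 38261
  Step 7: search space = 38261 -> 19130
  Step 8: search space = 19130 -> 9565
  Step 9: search space = 9565 -> 4782
  Step 10: search space = 4782 -> 2391
  Step 11: search space = 2391 -> 1195
  Step 12: search space = 1195 -> 597
  Step 13: search space = 597 -> 298
  Step 14: search space = 298 -> 149
  Step 15: search space = 149 -> 74
  Step 16: search space = 74 -> 37
  Step 17: search space = 37 -> 18
  Step 18: search space = 18 -> 9
  Step 19: search space = 9 -> 4
  Step 20: search space = 4 -> 2
  Step 21: search space = 2 -> 1
  Step 22: search space = 1 (final check)
Maximum comparisons = floor(log2(2448743)) + 1 = 21 + 1 = 22


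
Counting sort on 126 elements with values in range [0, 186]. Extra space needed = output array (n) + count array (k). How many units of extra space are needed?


Output array size: 126 (to store sorted result)
Count array size: 187 (one slot per possible value, range 0 to 186)
Total extra space = 126 + 187 = 313


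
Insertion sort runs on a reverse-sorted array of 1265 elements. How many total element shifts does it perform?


Sum of shifts = 1 + 2 + 3 + ... + 1264
= 1265 * 1264 / 2
= 1598960 / 2
= 799480


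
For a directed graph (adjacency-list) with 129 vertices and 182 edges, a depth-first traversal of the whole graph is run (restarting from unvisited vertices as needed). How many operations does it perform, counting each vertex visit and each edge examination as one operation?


A full DFS traversal visits each vertex once and examines each edge once.
V = 129
E = 182
Sum = 129 + 182 = 311


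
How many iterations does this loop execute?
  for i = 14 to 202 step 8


The loop variable i takes values starting at 14 and increments by 8 each iteration.
Sequence: i = 14, 22, 30, 38, 46, 54, 62, 70, 78, ...
The upper bound 202 is inclusive, so the count is floor((last - first) / step) + 1:
floor((202 - 14) / 8) + 1 = floor(188/8) + 1 = 23 + 1 = 24


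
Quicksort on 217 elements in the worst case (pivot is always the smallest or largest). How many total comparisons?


In the worst case, each partition step picks the worst pivot:
  Partition 1: 216 comparisons (n-1 elements to compare)
  Partition 2: 215 comparisons
  Partition 3: 214 comparisons
  Partition 4: 213 comparisons
  Partition 5: 212 comparisons
  ...
  Last partition: 0 comparisons
Total = (n-1) + (n-2) + ... + 1 + 0 = n*(n-1)/2
= 217*216/2 = 23436


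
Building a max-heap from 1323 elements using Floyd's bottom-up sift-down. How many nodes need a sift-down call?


In a heap of 1323 elements (0-indexed array):
  Last element index: 1322
  Parent of last element: floor((1322 - 1) / 2) = 660
  Internal nodes: indices 0 to 660
  Count = floor(1323/2) = 661


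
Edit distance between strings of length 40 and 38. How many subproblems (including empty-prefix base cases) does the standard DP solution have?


The table includes base cases (empty prefixes).
Rows: (m+1) = 41
Columns: (n+1) = 39
Total = 41 * 39 = 1599


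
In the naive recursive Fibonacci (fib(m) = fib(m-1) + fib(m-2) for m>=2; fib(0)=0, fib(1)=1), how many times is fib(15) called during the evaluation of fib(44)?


Let N(m) = number of times fib(m) is called while evaluating fib(44).
N(44) = 1 (the initial call).
N(43) = 1 (only fib(44) calls it).
For 1 <= m <= 42: fib(m) is called by fib(m+1) and fib(m+2), so
  N(m) = N(m+1) + N(m+2).
fib(0) is called only by fib(2), so N(0) = N(2).
Walk down from m=44:
  N(44)=1, N(43)=1, N(42)=2, N(41)=3, N(40)=5, N(39)=8, N(38)=13, N(37)=21, N(36)=34, N(35)=55, N(34)=89, N(33)=144, N(32)=233, N(31)=377, N(30)=610, N(29)=987, N(28)=1597, N(27)=2584, N(26)=4181, N(25)=6765, N(24)=10946, N(23)=17711, N(22)=28657, N(21)=46368, N(20)=75025, N(19)=121393, N(18)=196418, N(17)=317811, N(16)=514229, N(15)=832040
N(15) = 832040


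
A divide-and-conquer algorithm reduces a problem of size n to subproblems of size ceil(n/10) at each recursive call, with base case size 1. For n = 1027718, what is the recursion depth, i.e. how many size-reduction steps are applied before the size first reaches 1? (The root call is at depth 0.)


Each step divides the size by 10 (rounding up); after k steps the size is ceil(n/10^k), which equals 1 exactly when 10^k >= n.
So the depth is the smallest k with 10^k >= 1027718, i.e. ceil(log_10(1027718)).
10^6 = 1000000 < 1027718 <= 10000000 = 10^7
Recursion depth = 7


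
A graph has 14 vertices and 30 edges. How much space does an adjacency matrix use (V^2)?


Adjacency matrix: V x V grid of entries
Space = V^2 = 14^2 = 14 * 14 = 196


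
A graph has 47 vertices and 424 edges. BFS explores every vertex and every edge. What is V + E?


A full BFS traversal dequeues each vertex once and examines each edge once.
Vertex visits: 47
Edge visits: 424
V + E = 47 + 424 = 471


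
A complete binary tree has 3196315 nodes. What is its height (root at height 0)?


In a complete binary tree, level k holds nodes 2^k .. 2^(k+1)-1 (1-indexed).
Height = floor(log2(n)) = floor(log2(3196315)) = 21
Check: 2^21 = 2097152 <= 3196315 < 4194304 = 2^22


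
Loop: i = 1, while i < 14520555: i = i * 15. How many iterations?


i multiplies by 15 each step:
i = 1 -> 15 -> 225 -> 3375 -> 50625 -> 759375 -> 11390625 -> 170859375 (stop)
Iterations = ceil(log_15(14520555)) = 7


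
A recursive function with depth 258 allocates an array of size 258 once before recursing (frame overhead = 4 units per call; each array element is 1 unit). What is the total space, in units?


Array allocation: 258 units (allocated once)
Stack frames: 258 deep * 4 per frame = 1032 units
Total = 258 + 1032 = 1290


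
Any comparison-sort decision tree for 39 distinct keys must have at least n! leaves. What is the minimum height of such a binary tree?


A binary decision tree of height h has at most 2^h leaves and needs at least n! of them, so h >= ceil(log2(n!)).
39! is far too large to multiply out, so use Stirling's series:
  ln(n!) ~ n ln n - n + (1/2) ln(2 pi n) + 1/(12n)  (error below 1/(360 n^3), negligible here)
  ln(39) = 3.6635616
  n ln n = 39 * 3.6635616 = 142.8789
  (1/2) ln(2 pi * 39) = (1/2) ln(245.0442) = 2.7507
  1/(12*39) = 0.0021
  ln(39!) ~ 142.8789 - 39 + 2.7507 + 0.0021 = 106.6317
Convert to base 2: log2(39!) = 106.6317 / ln 2 = 106.6317 / 0.69314718 = 153.8370
ceil(153.8370) = 154


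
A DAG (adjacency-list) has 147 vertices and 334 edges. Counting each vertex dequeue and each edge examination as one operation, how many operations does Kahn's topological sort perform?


V = 147 (vertex processing)
E = 334 (edge processing)
V + E = 147 + 334 = 481


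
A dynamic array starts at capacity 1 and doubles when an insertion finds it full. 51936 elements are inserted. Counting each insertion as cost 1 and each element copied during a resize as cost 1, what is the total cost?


n = 51936
Insertion costs: 51936
Resizes copy 1, 2, 4, ... up to the largest power of 2 that is <= n-1 = 51935, i.e. 32768.
Copy costs = 1 + 2 + 4 + 8 + 16 + 32 + 64 + 128 + 256 + 512 + 1024 + 2048 + 4096 + 8192 + 16384 + 32768 = 65535
Total = 51936 + 65535 = 117471


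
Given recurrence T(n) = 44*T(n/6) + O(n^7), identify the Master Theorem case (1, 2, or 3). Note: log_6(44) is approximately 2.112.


Master Theorem parameters: a=44, b=6, c=7
log_b(a) = 2.112
Compare b^c with a: 6^7 = 279936 > 44, so c > log_b(a).
Comparing c=7 vs log_b(a)=2.112:
7 > 2.112 => Case 3
Result: T(n) = O(n^7)
Master Theorem case = 3


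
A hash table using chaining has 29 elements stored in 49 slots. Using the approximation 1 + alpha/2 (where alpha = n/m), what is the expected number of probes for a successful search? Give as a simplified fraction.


Load factor alpha = n/m = 29/49
Expected probes = 1 + alpha/2 = 1 + 29/(2*49)
= 1 + 29/98
= 98/98 + 29/98
= 127/98


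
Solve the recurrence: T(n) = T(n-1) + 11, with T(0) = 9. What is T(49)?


Unrolling the recurrence:
T(49) = T(48) + 11
       = T(47) + 11 + 11
       = T(46) + 11*3
       ...
       = T(0) + 11*49
       = 9 + 539 = 548


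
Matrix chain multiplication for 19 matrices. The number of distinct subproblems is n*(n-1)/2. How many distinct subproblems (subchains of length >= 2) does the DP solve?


Subproblems are indexed by (i, j) where i < j.
Number of such pairs = n*(n-1)/2
= 19 * 18 / 2
= 171


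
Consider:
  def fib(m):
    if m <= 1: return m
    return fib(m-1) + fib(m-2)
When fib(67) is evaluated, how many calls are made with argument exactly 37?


Let N(m) = number of times fib(m) is called while evaluating fib(67).
N(67) = 1 (the initial call).
N(66) = 1 (only fib(67) calls it).
For 1 <= m <= 65: fib(m) is called by fib(m+1) and fib(m+2), so
  N(m) = N(m+1) + N(m+2).
fib(0) is called only by fib(2), so N(0) = N(2).
Walk down from m=67:
  N(67)=1, N(66)=1, N(65)=2, N(64)=3, N(63)=5, N(62)=8, N(61)=13, N(60)=21, N(59)=34, N(58)=55, N(57)=89, N(56)=144, N(55)=233, N(54)=377, N(53)=610, N(52)=987, N(51)=1597, N(50)=2584, N(49)=4181, N(48)=6765, N(47)=10946, N(46)=17711, N(45)=28657, N(44)=46368, N(43)=75025, N(42)=121393, N(41)=196418, N(40)=317811, N(39)=514229, N(38)=832040, N(37)=1346269
N(37) = 1346269


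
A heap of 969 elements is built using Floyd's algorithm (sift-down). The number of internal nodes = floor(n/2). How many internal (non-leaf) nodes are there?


Leaf nodes occupy roughly half the array.
Sift-down is called for each internal node, starting from the last one.
Internal nodes = floor(n/2) = floor(969/2) = 484


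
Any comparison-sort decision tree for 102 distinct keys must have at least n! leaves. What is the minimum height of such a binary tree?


A binary decision tree of height h has at most 2^h leaves and needs at least n! of them, so h >= ceil(log2(n!)).
102! is far too large to multiply out, so use Stirling's series:
  ln(n!) ~ n ln n - n + (1/2) ln(2 pi n) + 1/(12n)  (error below 1/(360 n^3), negligible here)
  ln(102) = 4.6249728
  n ln n = 102 * 4.6249728 = 471.7472
  (1/2) ln(2 pi * 102) = (1/2) ln(640.8849) = 3.2314
  1/(12*102) = 0.0008
  ln(102!) ~ 471.7472 - 102 + 3.2314 + 0.0008 = 372.9794
Convert to base 2: log2(102!) = 372.9794 / ln 2 = 372.9794 / 0.69314718 = 538.0955
ceil(538.0955) = 539


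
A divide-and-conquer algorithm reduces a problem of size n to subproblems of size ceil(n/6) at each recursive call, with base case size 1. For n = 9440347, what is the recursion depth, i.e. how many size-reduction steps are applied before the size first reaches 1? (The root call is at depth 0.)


Each step divides the size by 6 (rounding up); after k steps the size is ceil(n/6^k), which equals 1 exactly when 6^k >= n.
So the depth is the smallest k with 6^k >= 9440347, i.e. ceil(log_6(9440347)).
6^8 = 1679616 < 9440347 <= 10077696 = 6^9
Recursion depth = 9


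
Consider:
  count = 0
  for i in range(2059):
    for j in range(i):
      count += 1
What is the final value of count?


For each i, the inner loop runs i times:
  i=0: inner runs 0 times
  i=1: inner runs 1 time
  i=2: inner runs 2 times
  i=3: inner runs 3 times
  i=4: inner runs 4 times
  i=5: inner runs 5 times
  i=6: inner runs 6 times
  i=7: inner runs 7 times
  ...
Total = 0 + 1 + 2 + ... + 2058 = 2059*(2059-1)/2 = 2118711


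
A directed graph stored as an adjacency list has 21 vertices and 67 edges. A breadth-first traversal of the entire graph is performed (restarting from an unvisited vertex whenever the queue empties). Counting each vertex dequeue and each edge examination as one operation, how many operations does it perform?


A full BFS traversal dequeues each vertex once and examines each edge once.
Vertex visits: 21
Edge visits: 67
V + E = 21 + 67 = 88


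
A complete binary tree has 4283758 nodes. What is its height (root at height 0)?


In a complete binary tree, level k holds nodes 2^k .. 2^(k+1)-1 (1-indexed).
Height = floor(log2(n)) = floor(log2(4283758)) = 22
Check: 2^22 = 4194304 <= 4283758 < 8388608 = 2^23


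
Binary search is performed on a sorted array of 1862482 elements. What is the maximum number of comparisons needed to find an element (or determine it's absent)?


Binary search halves the search space each comparison:
  Step 1: search space = 1862482 -> 931241
  Step 2: search space = 931241 -> 465620
  Step 3: search space = 465620 -> 232810
  Step 4: search space = 232810 -> 116405
  Step 5: search space = 116405 -> 58202
  Step 6: search space = 58202 -> 29101
  Step 7: search space = 29101 -> 14550
  Step 8: search space = 14550 -> 7275
  Step 9: search space = 7275 -> 3637
  Step 10: search space = 3637 -> 1818
  Step 11: search space = 1818 -> 909
  Step 12: search space = 909 -> 454
  Step 13: search space = 454 -> 227
  Step 14: search space = 227 -> 113
  Step 15: search space = 113 -> 56
  Step 16: search space = 56 -> 28
  Step 17: search space = 28 -> 14
  Step 18: search space = 14 -> 7
  Step 19: search space = 7 -> 3
  Step 20: search space = 3 -> 1
  Step 21: search space = 1 (final check)
Maximum comparisons = floor(log2(1862482)) + 1 = 20 + 1 = 21


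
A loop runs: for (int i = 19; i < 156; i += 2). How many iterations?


Loop starts at i = 19, increments by 2, stops when i >= 156.
Number of iterations = ceil((156 - 19) / 2)
= ceil(137 / 2)
= 69


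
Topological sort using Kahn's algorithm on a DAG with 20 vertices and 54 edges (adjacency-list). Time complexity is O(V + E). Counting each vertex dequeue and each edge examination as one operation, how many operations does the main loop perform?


Kahn's algorithm:
  1. Compute in-degrees: O(V + E)
  2. Process queue: each vertex dequeued once (O(V))
     each edge examined once (O(E))
Total = V + E = 20 + 54 = 74


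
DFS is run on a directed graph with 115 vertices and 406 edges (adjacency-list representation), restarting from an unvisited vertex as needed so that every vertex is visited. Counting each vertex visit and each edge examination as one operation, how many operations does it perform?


A full DFS traversal processes each vertex exactly once (push/pop on stack).
Each directed edge is examined once.
V = 115, E = 406
V + E = 521


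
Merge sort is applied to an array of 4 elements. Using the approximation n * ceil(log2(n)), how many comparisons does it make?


Merge sort divides the array into halves recursively.
Number of levels = ceil(log2(4)) = 2
At each level, approximately n = 4 comparisons are needed for merging.
Total comparisons ~ n * ceil(log2(n)) = 4 * 2 = 8


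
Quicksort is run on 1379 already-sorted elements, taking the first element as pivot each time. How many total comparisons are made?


Sum of comparisons per partition:
1378 + 1377 + ... + 1 + 0
= 1379 * (1379 - 1) / 2
= 1379 * 1378 / 2
= 950131


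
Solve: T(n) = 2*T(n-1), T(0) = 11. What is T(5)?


Unrolling:
T(5) = 2*T(4) = 2^2*T(3) = ... = 2^5*T(0)
= 2^5 * 11
= 32 * 11 = 352


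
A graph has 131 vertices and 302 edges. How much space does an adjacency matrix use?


Adjacency matrix: V x V grid of entries
Space = V^2 = 131^2 = 131 * 131 = 17161


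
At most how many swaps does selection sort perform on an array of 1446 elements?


Each of the 1445 passes places one element in its final position.
Pass 1: swap minimum into position 0
Pass 2: swap minimum of remaining into position 1
...
Pass 1445: last two elements, one swap
Maximum swaps = 1446 - 1 = 1445


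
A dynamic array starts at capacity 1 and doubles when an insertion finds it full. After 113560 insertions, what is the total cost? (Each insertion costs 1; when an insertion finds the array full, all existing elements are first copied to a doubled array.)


Insertion cost: 113560 (one per element)
Resizes occur just before inserting elements 2, 3, 5, 9, ...
Elements copied at each resize: 1 + 2 + 4 + 8 + 16 + 32 + 64 + 128 + 256 + 512 + 1024 + 2048 + 4096 + 8192 + 16384 + 32768 + 65536
Sum of copies = 131071 (geometric series: 2^k - 1)
Total = 113560 + 131071 = 244631


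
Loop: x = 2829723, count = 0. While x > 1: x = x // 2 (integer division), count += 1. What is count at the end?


The variable x halves each step:
x = 2829723 -> 1414861 -> 707430 -> 353715 -> 176857 -> 88428 -> 44214 -> 22107 -> 11053 -> 5526 -> 2763 -> 1381 -> 690 -> 345 -> 172 -> 86 -> 43 -> 21 -> 10 -> 5 -> 2 -> 1
Number of halvings = floor(log2(2829723)) = 21


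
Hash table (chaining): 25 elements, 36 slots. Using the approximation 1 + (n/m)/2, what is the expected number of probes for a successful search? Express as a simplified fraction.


Computing expected probes:
alpha = 25/36
= 1 + alpha/2
= 1 + 25/(2*36)
= (2*36 + 25) / (2*36)
= 97/72


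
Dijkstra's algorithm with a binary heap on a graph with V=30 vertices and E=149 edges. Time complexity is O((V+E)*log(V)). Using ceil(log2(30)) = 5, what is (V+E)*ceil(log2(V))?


Dijkstra with a binary heap: each vertex is extracted once, each edge may relax once.
Each heap operation costs O(log V).
V + E = 30 + 149 = 179
ceil(log2(30)) = 5 (since 2^4 = 16 < 30 <= 32 = 2^5)
Total heap work = (V+E) * ceil(log2(V)) = 179 * 5 = 895


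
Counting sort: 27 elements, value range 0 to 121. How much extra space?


n = 27 (output array)
k = 122 (count array for 122 distinct values)
Extra space = 27 + 122 = 149


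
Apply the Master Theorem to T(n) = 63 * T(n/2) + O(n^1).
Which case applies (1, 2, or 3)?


The Master Theorem: T(n) = a*T(n/b) + O(n^c)
  a = 63, b = 2, c = 1
log_b(a) = log_2(63) ~ 5.977
Compare b^c with a: 2^1 = 2 < 63, so c < log_b(a).
Since c < log_b(a), Case 1 applies.
T(n) = O(n^(log_2 63)) ~ O(n^5.977)
Master Theorem case = 1


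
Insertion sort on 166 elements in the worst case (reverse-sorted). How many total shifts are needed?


In the worst case (reverse-sorted), each element shifts past all previous:
  Element 1: 1 shifts
  Element 2: 2 shifts
  Element 3: 3 shifts
  Element 4: 4 shifts
  Element 5: 5 shifts
  ...
  Element 165: 165 shifts
Total = 1 + 2 + ... + 165
= 166*(166-1)/2 = 13695


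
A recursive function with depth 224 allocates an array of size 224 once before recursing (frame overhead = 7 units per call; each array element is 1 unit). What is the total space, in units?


Array allocation: 224 units (allocated once)
Stack frames: 224 deep * 7 per frame = 1568 units
Total = 224 + 1568 = 1792


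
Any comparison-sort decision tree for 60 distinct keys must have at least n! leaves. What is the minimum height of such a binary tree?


A binary decision tree of height h has at most 2^h leaves and needs at least n! of them, so h >= ceil(log2(n!)).
60! is far too large to multiply out, so use Stirling's series:
  ln(n!) ~ n ln n - n + (1/2) ln(2 pi n) + 1/(12n)  (error below 1/(360 n^3), negligible here)
  ln(60) = 4.0943446
  n ln n = 60 * 4.0943446 = 245.6607
  (1/2) ln(2 pi * 60) = (1/2) ln(376.9911) = 2.9661
  1/(12*60) = 0.0014
  ln(60!) ~ 245.6607 - 60 + 2.9661 + 0.0014 = 188.6282
Convert to base 2: log2(60!) = 188.6282 / ln 2 = 188.6282 / 0.69314718 = 272.1330
ceil(272.1330) = 273


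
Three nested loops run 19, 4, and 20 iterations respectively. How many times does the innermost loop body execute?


Loop 1 (outermost): 19 iterations
Loop 2 (middle): 4 iterations per outer
Loop 3 (innermost): 20 iterations per middle
Total = 19 * 4 * 20 = 1520


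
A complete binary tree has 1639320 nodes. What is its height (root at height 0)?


In a complete binary tree, level k holds nodes 2^k .. 2^(k+1)-1 (1-indexed).
Height = floor(log2(n)) = floor(log2(1639320)) = 20
Check: 2^20 = 1048576 <= 1639320 < 2097152 = 2^21


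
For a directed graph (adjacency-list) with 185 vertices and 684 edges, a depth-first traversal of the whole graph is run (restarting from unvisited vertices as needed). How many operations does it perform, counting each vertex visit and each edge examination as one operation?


A full DFS traversal visits each vertex once and examines each edge once.
V = 185
E = 684
Sum = 185 + 684 = 869


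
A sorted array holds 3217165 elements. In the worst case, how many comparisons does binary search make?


Halving sequence: 3217165 -> 1608582 -> 804291 -> 402145 -> 201072 -> 100536 -> 50268 -> 25134 -> 12567 -> 6283 -> 3141 -> 1570 -> 785 -> 392 -> 196 -> 98 -> 49 -> 24 -> 12 -> 6 -> 3 -> 1
Number of halvings = 21
Max comparisons = 21 + 1 = 22


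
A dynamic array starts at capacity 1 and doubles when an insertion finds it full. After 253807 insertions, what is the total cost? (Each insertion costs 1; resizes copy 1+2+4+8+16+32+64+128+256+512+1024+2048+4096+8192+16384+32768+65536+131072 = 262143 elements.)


Insertion cost: 253807 (one per element)
Resizes occur just before inserting elements 2, 3, 5, 9, ...
Elements copied at each resize: 1 + 2 + 4 + 8 + 16 + 32 + 64 + 128 + 256 + 512 + 1024 + 2048 + 4096 + 8192 + 16384 + 32768 + 65536 + 131072
Sum of copies = 262143 (geometric series: 2^k - 1)
Total = 253807 + 262143 = 515950


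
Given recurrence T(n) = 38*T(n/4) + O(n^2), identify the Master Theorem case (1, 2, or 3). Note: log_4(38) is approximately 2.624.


Master Theorem parameters: a=38, b=4, c=2
log_b(a) = 2.624
Compare b^c with a: 4^2 = 16 < 38, so c < log_b(a).
Comparing c=2 vs log_b(a)=2.624:
2 < 2.624 => Case 1
Result: T(n) = O(n^(log_4 38)) ~ O(n^2.624)
Master Theorem case = 1


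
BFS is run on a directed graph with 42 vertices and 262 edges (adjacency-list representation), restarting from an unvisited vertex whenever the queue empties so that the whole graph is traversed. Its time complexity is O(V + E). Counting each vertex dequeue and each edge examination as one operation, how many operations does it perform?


A full BFS traversal dequeues each vertex exactly once and examines each directed edge exactly once.
V = 42 (vertex processing cost)
E = 262 (edge examination cost)
Total operations proportional to V + E = 42 + 262 = 304


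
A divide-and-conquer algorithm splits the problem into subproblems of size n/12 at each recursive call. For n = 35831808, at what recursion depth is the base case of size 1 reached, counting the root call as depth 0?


At each depth, the problem size is divided by 12:
  Depth 0: problem size = 35831808
  Depth 1: problem size = 2985984
  Depth 2: problem size = 248832
  Depth 3: problem size = 20736
  Depth 4: problem size = 1728
  Depth 5: problem size = 144
  Depth 6: problem size = 12
  Depth 7: problem size = 1 (base case)
The base case is reached at depth log_12(35831808) = 7 (the tree has 8 levels counting depth 0, but the depth asked for is 7).
Recursion depth = 7


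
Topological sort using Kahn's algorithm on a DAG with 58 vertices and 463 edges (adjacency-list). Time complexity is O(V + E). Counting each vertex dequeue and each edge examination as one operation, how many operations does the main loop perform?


Kahn's algorithm:
  1. Compute in-degrees: O(V + E)
  2. Process queue: each vertex dequeued once (O(V))
     each edge examined once (O(E))
Total = V + E = 58 + 463 = 521


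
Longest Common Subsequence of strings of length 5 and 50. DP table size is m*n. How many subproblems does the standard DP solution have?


DP table indexed by positions in both strings.
First string: 5 positions
Second string: 50 positions
Total = 5 * 50 = 250


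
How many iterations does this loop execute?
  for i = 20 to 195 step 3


The loop variable i takes values starting at 20 and increments by 3 each iteration.
Sequence: i = 20, 23, 26, 29, 32, 35, 38, 41, 44, ...
The upper bound 195 is inclusive, so the count is floor((last - first) / step) + 1:
floor((195 - 20) / 3) + 1 = floor(175/3) + 1 = 58 + 1 = 59


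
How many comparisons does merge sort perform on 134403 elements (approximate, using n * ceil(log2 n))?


Recursion depth: ceil(log2(134403)) = 18
Each recursion level merges n = 134403 elements
Total = 134403 * 18 = 2419254


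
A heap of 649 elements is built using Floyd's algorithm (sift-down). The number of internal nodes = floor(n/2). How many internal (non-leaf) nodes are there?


Leaf nodes occupy roughly half the array.
Sift-down is called for each internal node, starting from the last one.
Internal nodes = floor(n/2) = floor(649/2) = 324


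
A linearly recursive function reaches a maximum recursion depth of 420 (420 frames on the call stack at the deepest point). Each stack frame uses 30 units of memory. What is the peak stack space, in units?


Maximum recursion depth = 420 frames
Memory per frame = 30 units
Total stack space = depth * frame_size
= 420 * 30 = 12600


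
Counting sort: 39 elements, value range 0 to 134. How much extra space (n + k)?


n = 39 (output array)
k = 135 (count array for 135 distinct values)
Extra space = 39 + 135 = 174


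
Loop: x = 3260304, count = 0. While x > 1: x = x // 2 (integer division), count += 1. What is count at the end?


The variable x halves each step:
x = 3260304 -> 1630152 -> 815076 -> 407538 -> 203769 -> 101884 -> 50942 -> 25471 -> 12735 -> 6367 -> 3183 -> 1591 -> 795 -> 397 -> 198 -> 99 -> 49 -> 24 -> 12 -> 6 -> 3 -> 1
Number of halvings = floor(log2(3260304)) = 21


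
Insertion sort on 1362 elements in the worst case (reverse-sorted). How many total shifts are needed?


In the worst case (reverse-sorted), each element shifts past all previous:
  Element 1: 1 shifts
  Element 2: 2 shifts
  Element 3: 3 shifts
  Element 4: 4 shifts
  Element 5: 5 shifts
  ...
  Element 1361: 1361 shifts
Total = 1 + 2 + ... + 1361
= 1362*(1362-1)/2 = 926841
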